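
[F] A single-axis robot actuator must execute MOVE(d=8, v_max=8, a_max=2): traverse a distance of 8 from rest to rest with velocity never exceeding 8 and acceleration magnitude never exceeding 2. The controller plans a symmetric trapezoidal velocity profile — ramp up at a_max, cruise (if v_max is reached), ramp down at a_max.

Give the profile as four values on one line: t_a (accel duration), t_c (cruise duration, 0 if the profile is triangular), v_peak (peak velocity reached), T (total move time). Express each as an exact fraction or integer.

t_a=2 t_c=0 v_peak=4 T=4

vₘ²/aₘ = 8²/2 = 32
8 < 32 → triangular
v_peak = √(8·2) = √16 = 4
t_a = 4/2 = 2; t_c = 0
T = 2·2 = 4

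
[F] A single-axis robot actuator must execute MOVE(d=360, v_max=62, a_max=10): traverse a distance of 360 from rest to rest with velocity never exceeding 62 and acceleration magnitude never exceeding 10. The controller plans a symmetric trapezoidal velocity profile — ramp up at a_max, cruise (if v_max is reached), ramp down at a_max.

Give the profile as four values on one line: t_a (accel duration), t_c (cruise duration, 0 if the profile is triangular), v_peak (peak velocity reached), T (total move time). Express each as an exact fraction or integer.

v_max²/a_max = 62²/10 = 1922/5
360 < 1922/5 ⇒ no cruise
v_peak = √(360·10) = √3600 = 60
t_a = 60/10 = 6; t_c = 0
T = 2·6 = 12

t_a=6 t_c=0 v_peak=60 T=12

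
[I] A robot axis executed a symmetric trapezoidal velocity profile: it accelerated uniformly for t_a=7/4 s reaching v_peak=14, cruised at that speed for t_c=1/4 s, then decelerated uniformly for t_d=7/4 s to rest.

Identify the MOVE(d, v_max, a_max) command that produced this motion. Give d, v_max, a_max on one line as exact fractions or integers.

d=28 v_max=14 a_max=8

a_max = 14/(7/4) = 8
d_a = ½·14·7/4 = 49/4; d_c = 14·1/4 = 7/2
d = 2·49/4 + 7/2 = 28
t_c = 1/4 > 0 → v_max = v_peak = 14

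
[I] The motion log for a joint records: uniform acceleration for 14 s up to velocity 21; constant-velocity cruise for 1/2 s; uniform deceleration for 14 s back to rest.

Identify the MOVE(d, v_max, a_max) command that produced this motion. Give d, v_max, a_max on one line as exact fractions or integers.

a_max = 21/14 = 3/2
d_a = ½·21·14 = 147; d_c = 21·1/2 = 21/2
d = 2·147 + 21/2 = 609/2
t_c = 1/2 > 0 ⇒ limit active, v_max = 21

d=609/2 v_max=21 a_max=3/2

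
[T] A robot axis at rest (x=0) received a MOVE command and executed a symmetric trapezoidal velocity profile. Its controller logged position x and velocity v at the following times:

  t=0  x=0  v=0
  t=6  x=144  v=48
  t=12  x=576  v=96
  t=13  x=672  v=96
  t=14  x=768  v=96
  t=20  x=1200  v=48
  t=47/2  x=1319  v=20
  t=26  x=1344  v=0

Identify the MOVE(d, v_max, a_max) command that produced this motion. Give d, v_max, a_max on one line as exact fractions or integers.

final state: t=26, x=1344, v=0 → d = 1344
a_max = (48−0)/(6−0) = 8
max v = 96 over t∈[12,14] → v_max = 96
check: 96·(12+2) = 1344 ✓

d=1344 v_max=96 a_max=8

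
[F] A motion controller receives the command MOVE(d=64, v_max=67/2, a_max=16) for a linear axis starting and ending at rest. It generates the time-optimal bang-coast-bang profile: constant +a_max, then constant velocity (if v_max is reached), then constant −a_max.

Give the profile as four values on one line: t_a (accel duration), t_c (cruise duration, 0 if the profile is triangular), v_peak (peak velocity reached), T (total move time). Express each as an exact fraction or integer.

t_a=2 t_c=0 v_peak=32 T=4

(v_max)²/a_max = (67/2)²/16 = 4489/64
64 < 4489/64 so t_c = 0
v_peak = √(64·16) = √1024 = 32
t_a = 32/16 = 2; t_c = 0
T = 2·2 = 4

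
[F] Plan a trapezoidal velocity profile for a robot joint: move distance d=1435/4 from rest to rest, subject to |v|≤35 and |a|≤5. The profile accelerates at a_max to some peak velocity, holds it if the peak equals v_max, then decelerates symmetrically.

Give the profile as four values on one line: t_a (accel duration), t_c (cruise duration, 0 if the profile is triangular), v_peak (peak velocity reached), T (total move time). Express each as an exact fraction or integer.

t_a=7 t_c=13/4 v_peak=35 T=69/4

(v_max)²/a_max = 35²/5 = 245
1435/4 ≥ 245 → trapezoidal
t_a = 35/5 = 7; v_peak = 35
d_cruise = 1435/4 − 245 = 455/4; t_c = (455/4)/35 = 13/4
T = 2·7 + 13/4 = 69/4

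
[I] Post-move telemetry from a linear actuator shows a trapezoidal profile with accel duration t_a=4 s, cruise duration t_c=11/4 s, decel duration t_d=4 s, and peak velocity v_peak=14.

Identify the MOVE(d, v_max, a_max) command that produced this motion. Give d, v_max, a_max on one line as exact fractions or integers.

d=189/2 v_max=14 a_max=7/2

a_max = 14/4 = 7/2
d_a = ½·14·4 = 28; d_c = 14·11/4 = 77/2
d = 2·28 + 77/2 = 189/2
t_c = 11/4 > 0 so v_max = 14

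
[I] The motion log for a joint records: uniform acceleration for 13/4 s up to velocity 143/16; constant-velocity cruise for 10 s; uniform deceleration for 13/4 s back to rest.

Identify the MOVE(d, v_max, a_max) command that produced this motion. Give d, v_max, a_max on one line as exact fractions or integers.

a_max = (143/16)/(13/4) = 11/4
d_a = ½·143/16·13/4 = 1859/128; d_c = 143/16·10 = 715/8
d = 2·1859/128 + 715/8 = 7579/64
t_c = 10 > 0 → v_max = v_peak = 143/16

d=7579/64 v_max=143/16 a_max=11/4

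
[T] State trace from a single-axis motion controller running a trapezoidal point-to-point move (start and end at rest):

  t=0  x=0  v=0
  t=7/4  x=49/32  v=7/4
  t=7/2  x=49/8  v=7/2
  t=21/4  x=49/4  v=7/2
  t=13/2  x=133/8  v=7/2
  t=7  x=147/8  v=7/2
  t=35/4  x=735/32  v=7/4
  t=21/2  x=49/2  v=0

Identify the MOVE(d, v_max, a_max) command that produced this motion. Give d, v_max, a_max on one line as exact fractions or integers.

final state: t=21/2, x=49/2, v=0 → d = 49/2
a_max = (7/4−0)/(7/4−0) = 1
max v = 7/2 over t∈[7/2,7] → v_max = 7/2
check: 7/2·(7/2+7/2) = 49/2 ✓

d=49/2 v_max=7/2 a_max=1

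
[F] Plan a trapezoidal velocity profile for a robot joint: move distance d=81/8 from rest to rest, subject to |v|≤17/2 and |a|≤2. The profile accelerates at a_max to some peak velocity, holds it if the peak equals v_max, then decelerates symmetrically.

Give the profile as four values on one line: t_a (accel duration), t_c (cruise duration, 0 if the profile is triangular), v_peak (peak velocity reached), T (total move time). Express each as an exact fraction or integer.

(v_max)²/a_max = (17/2)²/2 = 289/8
81/8 < 289/8 so t_c = 0
v_peak = √(81/8·2) = √(81/4) = 9/2
t_a = (9/2)/2 = 9/4; t_c = 0
T = 2·9/4 = 9/2

t_a=9/4 t_c=0 v_peak=9/2 T=9/2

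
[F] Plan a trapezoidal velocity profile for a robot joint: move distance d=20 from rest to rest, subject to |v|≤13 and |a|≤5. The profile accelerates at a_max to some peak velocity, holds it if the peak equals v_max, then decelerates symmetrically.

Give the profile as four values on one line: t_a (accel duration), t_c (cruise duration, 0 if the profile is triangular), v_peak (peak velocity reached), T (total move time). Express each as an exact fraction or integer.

t_a=2 t_c=0 v_peak=10 T=4

(v_max)²/a_max = 13²/5 = 169/5
20 < 169/5 so t_c = 0
v_peak = √(20·5) = √100 = 10
t_a = 10/5 = 2; t_c = 0
T = 2·2 = 4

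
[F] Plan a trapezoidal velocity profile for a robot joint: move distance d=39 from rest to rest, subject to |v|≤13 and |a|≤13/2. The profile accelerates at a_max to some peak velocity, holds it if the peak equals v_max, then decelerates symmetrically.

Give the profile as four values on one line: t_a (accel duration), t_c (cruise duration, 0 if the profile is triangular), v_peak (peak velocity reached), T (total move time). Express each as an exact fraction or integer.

t_a=2 t_c=1 v_peak=13 T=5

v_max²/a_max = 13²/(13/2) = 26
39 ≥ 26 so v_max reached
t_a = 13/(13/2) = 2; v_peak = 13
d_cruise = 39 − 26 = 13; t_c = 13/13 = 1
T = 2·2 + 1 = 5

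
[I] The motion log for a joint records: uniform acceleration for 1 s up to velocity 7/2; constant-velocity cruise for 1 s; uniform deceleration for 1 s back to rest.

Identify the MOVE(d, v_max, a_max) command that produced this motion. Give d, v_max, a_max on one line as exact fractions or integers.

d=7 v_max=7/2 a_max=7/2

a_max = (7/2)/1 = 7/2
d_a = ½·7/2·1 = 7/4; d_c = 7/2·1 = 7/2
d = 2·7/4 + 7/2 = 7
t_c = 1 > 0 → v_max = v_peak = 7/2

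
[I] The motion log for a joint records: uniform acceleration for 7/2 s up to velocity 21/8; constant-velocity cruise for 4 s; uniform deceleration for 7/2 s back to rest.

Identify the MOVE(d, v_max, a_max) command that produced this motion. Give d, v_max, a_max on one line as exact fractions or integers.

d=315/16 v_max=21/8 a_max=3/4

a_max = (21/8)/(7/2) = 3/4
d_a = ½·21/8·7/2 = 147/32; d_c = 21/8·4 = 21/2
d = 2·147/32 + 21/2 = 315/16
t_c = 4 > 0 → v_max = v_peak = 21/8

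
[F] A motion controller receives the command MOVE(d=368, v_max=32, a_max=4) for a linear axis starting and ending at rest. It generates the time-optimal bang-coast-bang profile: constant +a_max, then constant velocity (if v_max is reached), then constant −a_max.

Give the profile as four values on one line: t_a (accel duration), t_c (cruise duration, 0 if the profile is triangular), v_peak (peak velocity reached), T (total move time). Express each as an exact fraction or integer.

t_a=8 t_c=7/2 v_peak=32 T=39/2

v_max²/a_max = 32²/4 = 256
368 ≥ 256 so v_max reached
t_a = 32/4 = 8; v_peak = 32
d_cruise = 368 − 256 = 112; t_c = 112/32 = 7/2
T = 2·8 + 7/2 = 39/2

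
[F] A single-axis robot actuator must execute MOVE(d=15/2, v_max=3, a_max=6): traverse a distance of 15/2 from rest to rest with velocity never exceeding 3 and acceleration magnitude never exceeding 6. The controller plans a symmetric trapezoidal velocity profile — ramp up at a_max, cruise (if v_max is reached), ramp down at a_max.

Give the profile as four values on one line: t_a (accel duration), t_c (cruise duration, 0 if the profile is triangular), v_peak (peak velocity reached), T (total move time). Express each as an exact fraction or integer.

t_a=1/2 t_c=2 v_peak=3 T=3

(v_max)²/a_max = 3²/6 = 3/2
15/2 ≥ 3/2 so v_max reached
t_a = 3/6 = 1/2; v_peak = 3
d_cruise = 15/2 − 3/2 = 6; t_c = 6/3 = 2
T = 2·1/2 + 2 = 3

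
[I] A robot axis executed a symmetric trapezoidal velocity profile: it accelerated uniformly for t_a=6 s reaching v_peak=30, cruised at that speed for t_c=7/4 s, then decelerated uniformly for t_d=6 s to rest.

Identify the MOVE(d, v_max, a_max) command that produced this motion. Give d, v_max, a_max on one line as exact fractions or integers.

d=465/2 v_max=30 a_max=5

a_max = 30/6 = 5
d_a = ½·30·6 = 90; d_c = 30·7/4 = 105/2
d = 2·90 + 105/2 = 465/2
t_c = 7/4 > 0 ⇒ limit active, v_max = 30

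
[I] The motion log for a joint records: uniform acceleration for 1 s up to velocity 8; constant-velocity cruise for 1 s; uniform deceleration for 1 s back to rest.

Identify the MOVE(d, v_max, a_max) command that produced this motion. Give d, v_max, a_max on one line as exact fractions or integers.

a_max = 8/1 = 8
d_a = ½·8·1 = 4; d_c = 8·1 = 8
d = 2·4 + 8 = 16
t_c = 1 > 0 so v_max = 8

d=16 v_max=8 a_max=8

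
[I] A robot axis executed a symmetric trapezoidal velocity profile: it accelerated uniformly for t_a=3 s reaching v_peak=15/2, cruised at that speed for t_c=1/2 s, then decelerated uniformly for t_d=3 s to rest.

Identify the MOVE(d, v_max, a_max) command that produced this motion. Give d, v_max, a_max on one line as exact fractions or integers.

a_max = (15/2)/3 = 5/2
d_a = ½·15/2·3 = 45/4; d_c = 15/2·1/2 = 15/4
d = 2·45/4 + 15/4 = 105/4
t_c = 1/2 > 0 → v_max = v_peak = 15/2

d=105/4 v_max=15/2 a_max=5/2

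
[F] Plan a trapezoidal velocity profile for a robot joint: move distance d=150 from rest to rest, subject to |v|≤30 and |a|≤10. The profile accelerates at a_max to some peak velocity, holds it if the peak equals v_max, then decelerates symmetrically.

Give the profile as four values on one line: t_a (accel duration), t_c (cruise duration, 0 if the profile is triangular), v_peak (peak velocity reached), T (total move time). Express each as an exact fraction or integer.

(v_max)²/a_max = 30²/10 = 90
150 ≥ 90 → trapezoidal
t_a = 30/10 = 3; v_peak = 30
d_cruise = 150 − 90 = 60; t_c = 60/30 = 2
T = 2·3 + 2 = 8

t_a=3 t_c=2 v_peak=30 T=8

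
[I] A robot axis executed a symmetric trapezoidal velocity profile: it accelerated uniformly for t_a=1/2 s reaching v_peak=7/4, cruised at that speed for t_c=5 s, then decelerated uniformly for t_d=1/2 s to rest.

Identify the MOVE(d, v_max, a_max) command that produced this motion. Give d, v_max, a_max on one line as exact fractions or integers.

a_max = (7/4)/(1/2) = 7/2
d_a = ½·7/4·1/2 = 7/16; d_c = 7/4·5 = 35/4
d = 2·7/16 + 35/4 = 77/8
t_c = 5 > 0 → v_max = v_peak = 7/4

d=77/8 v_max=7/4 a_max=7/2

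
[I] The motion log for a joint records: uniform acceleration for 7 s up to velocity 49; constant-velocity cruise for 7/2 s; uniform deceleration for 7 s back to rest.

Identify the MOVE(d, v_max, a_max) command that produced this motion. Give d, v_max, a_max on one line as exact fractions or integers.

a_max = 49/7 = 7
d_a = ½·49·7 = 343/2; d_c = 49·7/2 = 343/2
d = 2·343/2 + 343/2 = 1029/2
t_c = 7/2 > 0 so v_max = 49

d=1029/2 v_max=49 a_max=7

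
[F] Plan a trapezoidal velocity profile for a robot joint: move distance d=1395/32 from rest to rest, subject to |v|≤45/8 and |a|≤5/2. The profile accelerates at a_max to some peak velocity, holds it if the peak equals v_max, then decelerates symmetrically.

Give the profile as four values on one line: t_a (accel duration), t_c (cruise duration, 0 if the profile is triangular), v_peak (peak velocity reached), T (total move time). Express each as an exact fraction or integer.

vₘ²/aₘ = (45/8)²/(5/2) = 405/32
1395/32 ≥ 405/32 → trapezoidal
t_a = (45/8)/(5/2) = 9/4; v_peak = 45/8
d_cruise = 1395/32 − 405/32 = 495/16; t_c = (495/16)/(45/8) = 11/2
T = 2·9/4 + 11/2 = 10

t_a=9/4 t_c=11/2 v_peak=45/8 T=10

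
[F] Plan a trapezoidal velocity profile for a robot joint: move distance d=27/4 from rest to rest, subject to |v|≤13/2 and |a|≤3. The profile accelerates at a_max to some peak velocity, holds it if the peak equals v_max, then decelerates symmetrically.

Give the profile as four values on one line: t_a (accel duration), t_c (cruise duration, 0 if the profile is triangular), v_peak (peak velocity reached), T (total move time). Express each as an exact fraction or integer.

t_a=3/2 t_c=0 v_peak=9/2 T=3

(v_max)²/a_max = (13/2)²/3 = 169/12
27/4 < 169/12 ⇒ no cruise
v_peak = √(27/4·3) = √(81/4) = 9/2
t_a = (9/2)/3 = 3/2; t_c = 0
T = 2·3/2 = 3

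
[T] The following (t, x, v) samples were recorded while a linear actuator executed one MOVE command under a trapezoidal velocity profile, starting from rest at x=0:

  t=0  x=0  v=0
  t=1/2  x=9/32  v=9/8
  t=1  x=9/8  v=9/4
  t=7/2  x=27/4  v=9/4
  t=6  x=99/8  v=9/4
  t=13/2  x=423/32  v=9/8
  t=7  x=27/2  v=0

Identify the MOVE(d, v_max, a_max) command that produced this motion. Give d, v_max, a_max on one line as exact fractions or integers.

final state: t=7, x=27/2, v=0 → d = 27/2
a_max = (9/8−0)/(1/2−0) = 9/4
max v = 9/4 over t∈[1,6] → v_max = 9/4
check: 9/4·(1+5) = 27/2 ✓

d=27/2 v_max=9/4 a_max=9/4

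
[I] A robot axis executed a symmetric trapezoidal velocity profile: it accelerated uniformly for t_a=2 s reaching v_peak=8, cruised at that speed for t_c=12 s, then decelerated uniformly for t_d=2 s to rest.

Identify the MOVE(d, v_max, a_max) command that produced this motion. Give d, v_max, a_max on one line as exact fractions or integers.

d=112 v_max=8 a_max=4

a_max = 8/2 = 4
d_a = ½·8·2 = 8; d_c = 8·12 = 96
d = 2·8 + 96 = 112
t_c = 12 > 0 so v_max = 8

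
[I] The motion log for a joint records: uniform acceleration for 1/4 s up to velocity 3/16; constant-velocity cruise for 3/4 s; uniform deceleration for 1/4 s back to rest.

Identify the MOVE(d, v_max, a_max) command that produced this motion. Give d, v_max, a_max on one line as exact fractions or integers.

a_max = (3/16)/(1/4) = 3/4
d_a = ½·3/16·1/4 = 3/128; d_c = 3/16·3/4 = 9/64
d = 2·3/128 + 9/64 = 3/16
t_c = 3/4 > 0 ⇒ limit active, v_max = 3/16

d=3/16 v_max=3/16 a_max=3/4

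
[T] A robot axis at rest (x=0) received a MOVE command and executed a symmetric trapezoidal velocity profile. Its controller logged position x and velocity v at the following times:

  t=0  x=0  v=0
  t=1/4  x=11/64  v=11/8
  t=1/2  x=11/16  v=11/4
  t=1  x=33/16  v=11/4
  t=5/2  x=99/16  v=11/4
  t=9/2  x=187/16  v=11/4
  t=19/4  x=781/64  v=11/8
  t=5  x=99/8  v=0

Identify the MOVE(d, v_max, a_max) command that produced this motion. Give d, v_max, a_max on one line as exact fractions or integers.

final state: t=5, x=99/8, v=0 → d = 99/8
a_max = (11/8−0)/(1/4−0) = 11/2
max v = 11/4 over t∈[1/2,9/2] → v_max = 11/4
check: 11/4·(1/2+4) = 99/8 ✓

d=99/8 v_max=11/4 a_max=11/2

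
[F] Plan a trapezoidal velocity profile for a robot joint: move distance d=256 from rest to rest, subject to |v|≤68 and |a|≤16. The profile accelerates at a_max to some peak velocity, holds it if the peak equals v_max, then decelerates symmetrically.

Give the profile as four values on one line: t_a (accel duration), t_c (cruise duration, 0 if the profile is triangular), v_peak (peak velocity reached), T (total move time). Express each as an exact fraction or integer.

t_a=4 t_c=0 v_peak=64 T=8

vₘ²/aₘ = 68²/16 = 289
256 < 289 ⇒ no cruise
v_peak = √(256·16) = √4096 = 64
t_a = 64/16 = 4; t_c = 0
T = 2·4 = 8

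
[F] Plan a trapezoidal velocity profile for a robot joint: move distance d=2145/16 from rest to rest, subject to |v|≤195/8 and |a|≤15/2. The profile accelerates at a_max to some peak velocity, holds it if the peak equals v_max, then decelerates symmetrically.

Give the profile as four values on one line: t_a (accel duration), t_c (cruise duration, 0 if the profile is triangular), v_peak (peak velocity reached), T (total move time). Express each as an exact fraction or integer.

vₘ²/aₘ = (195/8)²/(15/2) = 2535/32
2145/16 ≥ 2535/32 ⇒ cruise phase
t_a = (195/8)/(15/2) = 13/4; v_peak = 195/8
d_cruise = 2145/16 − 2535/32 = 1755/32; t_c = (1755/32)/(195/8) = 9/4
T = 2·13/4 + 9/4 = 35/4

t_a=13/4 t_c=9/4 v_peak=195/8 T=35/4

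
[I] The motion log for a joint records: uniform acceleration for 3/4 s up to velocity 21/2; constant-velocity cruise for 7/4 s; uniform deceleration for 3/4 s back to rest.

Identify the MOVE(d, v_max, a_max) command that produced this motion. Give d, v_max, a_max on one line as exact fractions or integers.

d=105/4 v_max=21/2 a_max=14

a_max = (21/2)/(3/4) = 14
d_a = ½·21/2·3/4 = 63/16; d_c = 21/2·7/4 = 147/8
d = 2·63/16 + 147/8 = 105/4
t_c = 7/4 > 0 so v_max = 21/2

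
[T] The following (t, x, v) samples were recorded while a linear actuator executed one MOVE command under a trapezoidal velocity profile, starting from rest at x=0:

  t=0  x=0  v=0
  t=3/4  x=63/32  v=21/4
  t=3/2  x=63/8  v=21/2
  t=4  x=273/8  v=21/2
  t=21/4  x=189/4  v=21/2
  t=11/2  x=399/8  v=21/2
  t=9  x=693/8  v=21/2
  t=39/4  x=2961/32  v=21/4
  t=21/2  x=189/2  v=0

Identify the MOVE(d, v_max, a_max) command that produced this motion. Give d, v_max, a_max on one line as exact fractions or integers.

final state: t=21/2, x=189/2, v=0 → d = 189/2
a_max = (21/4−0)/(3/4−0) = 7
max v = 21/2 over t∈[3/2,9] → v_max = 21/2
check: 21/2·(3/2+15/2) = 189/2 ✓

d=189/2 v_max=21/2 a_max=7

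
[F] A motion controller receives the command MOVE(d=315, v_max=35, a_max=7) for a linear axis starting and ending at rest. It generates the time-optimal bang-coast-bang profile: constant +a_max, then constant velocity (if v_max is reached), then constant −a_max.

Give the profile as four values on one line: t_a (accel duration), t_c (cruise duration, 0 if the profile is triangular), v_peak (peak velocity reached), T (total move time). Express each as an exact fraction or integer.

t_a=5 t_c=4 v_peak=35 T=14

vₘ²/aₘ = 35²/7 = 175
315 ≥ 175 → trapezoidal
t_a = 35/7 = 5; v_peak = 35
d_cruise = 315 − 175 = 140; t_c = 140/35 = 4
T = 2·5 + 4 = 14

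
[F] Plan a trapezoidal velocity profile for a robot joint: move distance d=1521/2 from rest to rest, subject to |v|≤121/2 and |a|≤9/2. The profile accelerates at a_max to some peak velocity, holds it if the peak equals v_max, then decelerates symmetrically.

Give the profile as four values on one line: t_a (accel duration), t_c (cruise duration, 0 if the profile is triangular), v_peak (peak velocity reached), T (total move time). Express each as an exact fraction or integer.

v_max²/a_max = (121/2)²/(9/2) = 14641/18
1521/2 < 14641/18 → triangular
v_peak = √(1521/2·9/2) = √(13689/4) = 117/2
t_a = (117/2)/(9/2) = 13; t_c = 0
T = 2·13 = 26

t_a=13 t_c=0 v_peak=117/2 T=26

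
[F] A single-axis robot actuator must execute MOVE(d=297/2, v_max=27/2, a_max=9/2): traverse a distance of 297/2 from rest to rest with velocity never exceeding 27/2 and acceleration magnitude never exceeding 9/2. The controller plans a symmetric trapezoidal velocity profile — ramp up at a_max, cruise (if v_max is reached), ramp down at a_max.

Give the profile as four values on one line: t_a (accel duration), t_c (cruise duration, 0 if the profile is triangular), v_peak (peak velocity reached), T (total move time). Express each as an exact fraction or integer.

vₘ²/aₘ = (27/2)²/(9/2) = 81/2
297/2 ≥ 81/2 ⇒ cruise phase
t_a = (27/2)/(9/2) = 3; v_peak = 27/2
d_cruise = 297/2 − 81/2 = 108; t_c = 108/(27/2) = 8
T = 2·3 + 8 = 14

t_a=3 t_c=8 v_peak=27/2 T=14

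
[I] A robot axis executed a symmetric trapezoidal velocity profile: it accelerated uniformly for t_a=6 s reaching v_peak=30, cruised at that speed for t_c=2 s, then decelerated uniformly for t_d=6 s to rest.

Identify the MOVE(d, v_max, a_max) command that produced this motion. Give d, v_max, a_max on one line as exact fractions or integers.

a_max = 30/6 = 5
d_a = ½·30·6 = 90; d_c = 30·2 = 60
d = 2·90 + 60 = 240
t_c = 2 > 0 → v_max = v_peak = 30

d=240 v_max=30 a_max=5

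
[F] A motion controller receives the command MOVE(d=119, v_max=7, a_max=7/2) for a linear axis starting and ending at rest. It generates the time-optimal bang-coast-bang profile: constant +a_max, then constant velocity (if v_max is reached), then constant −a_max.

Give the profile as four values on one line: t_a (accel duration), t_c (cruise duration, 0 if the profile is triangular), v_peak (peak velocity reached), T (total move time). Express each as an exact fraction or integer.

v_max²/a_max = 7²/(7/2) = 14
119 ≥ 14 so v_max reached
t_a = 7/(7/2) = 2; v_peak = 7
d_cruise = 119 − 14 = 105; t_c = 105/7 = 15
T = 2·2 + 15 = 19

t_a=2 t_c=15 v_peak=7 T=19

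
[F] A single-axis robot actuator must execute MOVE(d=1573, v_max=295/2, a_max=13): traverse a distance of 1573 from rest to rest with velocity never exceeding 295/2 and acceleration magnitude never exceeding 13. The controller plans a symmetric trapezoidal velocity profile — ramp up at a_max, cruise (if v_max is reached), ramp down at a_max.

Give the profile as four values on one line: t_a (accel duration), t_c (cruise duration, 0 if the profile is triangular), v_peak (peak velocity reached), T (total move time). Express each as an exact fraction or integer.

t_a=11 t_c=0 v_peak=143 T=22

(v_max)²/a_max = (295/2)²/13 = 87025/52
1573 < 87025/52 → triangular
v_peak = √(1573·13) = √20449 = 143
t_a = 143/13 = 11; t_c = 0
T = 2·11 = 22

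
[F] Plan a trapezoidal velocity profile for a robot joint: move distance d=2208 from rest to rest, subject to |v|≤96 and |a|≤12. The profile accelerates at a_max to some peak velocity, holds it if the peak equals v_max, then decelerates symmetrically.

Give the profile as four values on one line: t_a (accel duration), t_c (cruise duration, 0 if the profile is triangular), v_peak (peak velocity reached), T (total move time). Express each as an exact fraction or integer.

t_a=8 t_c=15 v_peak=96 T=31

(v_max)²/a_max = 96²/12 = 768
2208 ≥ 768 ⇒ cruise phase
t_a = 96/12 = 8; v_peak = 96
d_cruise = 2208 − 768 = 1440; t_c = 1440/96 = 15
T = 2·8 + 15 = 31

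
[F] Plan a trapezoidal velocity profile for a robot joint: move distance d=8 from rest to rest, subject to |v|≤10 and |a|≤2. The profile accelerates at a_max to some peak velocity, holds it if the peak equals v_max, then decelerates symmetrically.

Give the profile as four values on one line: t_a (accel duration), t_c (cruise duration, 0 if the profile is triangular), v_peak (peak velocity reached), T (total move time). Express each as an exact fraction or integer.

(v_max)²/a_max = 10²/2 = 50
8 < 50 ⇒ no cruise
v_peak = √(8·2) = √16 = 4
t_a = 4/2 = 2; t_c = 0
T = 2·2 = 4

t_a=2 t_c=0 v_peak=4 T=4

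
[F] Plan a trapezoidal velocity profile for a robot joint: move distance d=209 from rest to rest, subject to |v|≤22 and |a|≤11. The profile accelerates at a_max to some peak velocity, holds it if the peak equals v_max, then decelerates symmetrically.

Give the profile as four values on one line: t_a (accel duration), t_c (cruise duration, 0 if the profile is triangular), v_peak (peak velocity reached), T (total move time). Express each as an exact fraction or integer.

t_a=2 t_c=15/2 v_peak=22 T=23/2

vₘ²/aₘ = 22²/11 = 44
209 ≥ 44 ⇒ cruise phase
t_a = 22/11 = 2; v_peak = 22
d_cruise = 209 − 44 = 165; t_c = 165/22 = 15/2
T = 2·2 + 15/2 = 23/2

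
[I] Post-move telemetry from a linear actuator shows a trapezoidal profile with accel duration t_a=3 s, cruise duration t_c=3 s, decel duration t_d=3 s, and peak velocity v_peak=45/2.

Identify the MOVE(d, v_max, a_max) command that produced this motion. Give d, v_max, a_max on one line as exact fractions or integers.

d=135 v_max=45/2 a_max=15/2

a_max = (45/2)/3 = 15/2
d_a = ½·45/2·3 = 135/4; d_c = 45/2·3 = 135/2
d = 2·135/4 + 135/2 = 135
t_c = 3 > 0 so v_max = 45/2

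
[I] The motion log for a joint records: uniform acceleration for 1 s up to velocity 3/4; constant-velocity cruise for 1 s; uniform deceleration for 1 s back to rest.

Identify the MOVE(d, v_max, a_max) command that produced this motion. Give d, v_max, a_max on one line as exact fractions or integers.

d=3/2 v_max=3/4 a_max=3/4

a_max = (3/4)/1 = 3/4
d_a = ½·3/4·1 = 3/8; d_c = 3/4·1 = 3/4
d = 2·3/8 + 3/4 = 3/2
t_c = 1 > 0 so v_max = 3/4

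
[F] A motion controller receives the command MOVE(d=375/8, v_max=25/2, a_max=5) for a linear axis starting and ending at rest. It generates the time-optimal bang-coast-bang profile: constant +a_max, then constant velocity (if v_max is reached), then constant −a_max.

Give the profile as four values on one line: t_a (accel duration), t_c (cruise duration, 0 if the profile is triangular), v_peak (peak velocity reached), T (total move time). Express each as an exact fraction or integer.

t_a=5/2 t_c=5/4 v_peak=25/2 T=25/4

v_max²/a_max = (25/2)²/5 = 125/4
375/8 ≥ 125/4 → trapezoidal
t_a = (25/2)/5 = 5/2; v_peak = 25/2
d_cruise = 375/8 − 125/4 = 125/8; t_c = (125/8)/(25/2) = 5/4
T = 2·5/2 + 5/4 = 25/4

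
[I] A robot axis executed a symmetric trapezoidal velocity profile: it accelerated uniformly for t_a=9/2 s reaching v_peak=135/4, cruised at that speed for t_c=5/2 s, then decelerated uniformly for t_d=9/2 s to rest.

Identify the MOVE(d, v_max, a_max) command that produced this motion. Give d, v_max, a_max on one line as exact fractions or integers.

a_max = (135/4)/(9/2) = 15/2
d_a = ½·135/4·9/2 = 1215/16; d_c = 135/4·5/2 = 675/8
d = 2·1215/16 + 675/8 = 945/4
t_c = 5/2 > 0 so v_max = 135/4

d=945/4 v_max=135/4 a_max=15/2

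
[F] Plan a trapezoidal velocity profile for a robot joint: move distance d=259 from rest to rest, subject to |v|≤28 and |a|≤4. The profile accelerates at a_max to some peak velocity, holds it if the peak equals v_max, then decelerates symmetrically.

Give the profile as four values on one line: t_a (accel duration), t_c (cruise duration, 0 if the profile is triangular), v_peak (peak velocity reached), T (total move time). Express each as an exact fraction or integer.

t_a=7 t_c=9/4 v_peak=28 T=65/4

v_max²/a_max = 28²/4 = 196
259 ≥ 196 ⇒ cruise phase
t_a = 28/4 = 7; v_peak = 28
d_cruise = 259 − 196 = 63; t_c = 63/28 = 9/4
T = 2·7 + 9/4 = 65/4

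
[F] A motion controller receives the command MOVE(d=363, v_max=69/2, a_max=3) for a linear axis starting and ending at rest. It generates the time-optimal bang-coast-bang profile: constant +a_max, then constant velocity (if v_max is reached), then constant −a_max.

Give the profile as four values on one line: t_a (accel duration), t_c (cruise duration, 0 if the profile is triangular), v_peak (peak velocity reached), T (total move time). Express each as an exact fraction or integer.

(v_max)²/a_max = (69/2)²/3 = 1587/4
363 < 1587/4 ⇒ no cruise
v_peak = √(363·3) = √1089 = 33
t_a = 33/3 = 11; t_c = 0
T = 2·11 = 22

t_a=11 t_c=0 v_peak=33 T=22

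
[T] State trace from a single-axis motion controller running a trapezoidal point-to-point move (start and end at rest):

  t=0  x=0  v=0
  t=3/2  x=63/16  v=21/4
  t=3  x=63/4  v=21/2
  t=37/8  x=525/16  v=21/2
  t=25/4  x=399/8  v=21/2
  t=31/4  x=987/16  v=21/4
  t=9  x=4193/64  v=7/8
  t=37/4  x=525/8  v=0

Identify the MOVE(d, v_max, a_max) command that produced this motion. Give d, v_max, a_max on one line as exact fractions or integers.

d=525/8 v_max=21/2 a_max=7/2

final state: t=37/4, x=525/8, v=0 → d = 525/8
a_max = (21/4−0)/(3/2−0) = 7/2
max v = 21/2 over t∈[3,25/4] → v_max = 21/2
check: 21/2·(3+13/4) = 525/8 ✓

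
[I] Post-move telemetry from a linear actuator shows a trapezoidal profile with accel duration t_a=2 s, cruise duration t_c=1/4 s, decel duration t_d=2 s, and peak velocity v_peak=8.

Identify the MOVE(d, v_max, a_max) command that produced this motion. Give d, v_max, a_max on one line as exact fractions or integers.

a_max = 8/2 = 4
d_a = ½·8·2 = 8; d_c = 8·1/4 = 2
d = 2·8 + 2 = 18
t_c = 1/4 > 0 ⇒ limit active, v_max = 8

d=18 v_max=8 a_max=4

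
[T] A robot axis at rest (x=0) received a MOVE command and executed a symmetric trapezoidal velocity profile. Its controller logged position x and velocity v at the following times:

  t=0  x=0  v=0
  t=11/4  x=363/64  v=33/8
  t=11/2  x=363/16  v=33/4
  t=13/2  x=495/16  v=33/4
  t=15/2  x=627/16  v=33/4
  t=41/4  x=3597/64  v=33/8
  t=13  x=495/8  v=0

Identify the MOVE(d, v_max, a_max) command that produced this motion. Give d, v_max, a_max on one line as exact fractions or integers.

final state: t=13, x=495/8, v=0 → d = 495/8
a_max = (33/8−0)/(11/4−0) = 3/2
max v = 33/4 over t∈[11/2,15/2] → v_max = 33/4
check: 33/4·(11/2+2) = 495/8 ✓

d=495/8 v_max=33/4 a_max=3/2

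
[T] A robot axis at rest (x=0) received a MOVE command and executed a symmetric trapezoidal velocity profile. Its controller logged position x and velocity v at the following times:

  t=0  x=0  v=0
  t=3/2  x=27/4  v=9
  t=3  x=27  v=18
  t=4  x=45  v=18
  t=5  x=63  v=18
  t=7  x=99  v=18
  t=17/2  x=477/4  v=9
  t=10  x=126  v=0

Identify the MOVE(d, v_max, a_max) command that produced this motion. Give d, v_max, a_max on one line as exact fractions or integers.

d=126 v_max=18 a_max=6

final state: t=10, x=126, v=0 → d = 126
a_max = (9−0)/(3/2−0) = 6
max v = 18 over t∈[3,7] → v_max = 18
check: 18·(3+4) = 126 ✓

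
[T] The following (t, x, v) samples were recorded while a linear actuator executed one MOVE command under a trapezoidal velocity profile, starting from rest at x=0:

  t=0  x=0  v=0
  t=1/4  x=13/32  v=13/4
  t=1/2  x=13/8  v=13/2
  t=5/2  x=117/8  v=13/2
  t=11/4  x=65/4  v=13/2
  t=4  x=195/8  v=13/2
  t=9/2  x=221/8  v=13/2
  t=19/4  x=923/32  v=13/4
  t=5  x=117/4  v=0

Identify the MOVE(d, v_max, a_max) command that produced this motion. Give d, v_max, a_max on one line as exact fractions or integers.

d=117/4 v_max=13/2 a_max=13

final state: t=5, x=117/4, v=0 → d = 117/4
a_max = (13/4−0)/(1/4−0) = 13
max v = 13/2 over t∈[1/2,9/2] → v_max = 13/2
check: 13/2·(1/2+4) = 117/4 ✓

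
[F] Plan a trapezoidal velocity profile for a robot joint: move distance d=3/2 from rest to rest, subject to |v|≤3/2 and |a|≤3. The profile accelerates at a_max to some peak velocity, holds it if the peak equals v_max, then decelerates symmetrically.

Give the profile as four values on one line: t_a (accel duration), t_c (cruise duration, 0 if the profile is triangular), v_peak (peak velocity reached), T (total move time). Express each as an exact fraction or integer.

vₘ²/aₘ = (3/2)²/3 = 3/4
3/2 ≥ 3/4 → trapezoidal
t_a = (3/2)/3 = 1/2; v_peak = 3/2
d_cruise = 3/2 − 3/4 = 3/4; t_c = (3/4)/(3/2) = 1/2
T = 2·1/2 + 1/2 = 3/2

t_a=1/2 t_c=1/2 v_peak=3/2 T=3/2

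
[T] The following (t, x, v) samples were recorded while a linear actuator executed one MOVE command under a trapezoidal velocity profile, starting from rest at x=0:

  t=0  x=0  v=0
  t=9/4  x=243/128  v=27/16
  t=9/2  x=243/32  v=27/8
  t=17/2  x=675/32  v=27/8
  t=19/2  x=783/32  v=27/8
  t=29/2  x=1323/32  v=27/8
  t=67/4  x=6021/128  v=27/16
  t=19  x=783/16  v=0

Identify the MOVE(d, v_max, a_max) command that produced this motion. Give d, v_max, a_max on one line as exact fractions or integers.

final state: t=19, x=783/16, v=0 → d = 783/16
a_max = (27/16−0)/(9/4−0) = 3/4
max v = 27/8 over t∈[9/2,29/2] → v_max = 27/8
check: 27/8·(9/2+10) = 783/16 ✓

d=783/16 v_max=27/8 a_max=3/4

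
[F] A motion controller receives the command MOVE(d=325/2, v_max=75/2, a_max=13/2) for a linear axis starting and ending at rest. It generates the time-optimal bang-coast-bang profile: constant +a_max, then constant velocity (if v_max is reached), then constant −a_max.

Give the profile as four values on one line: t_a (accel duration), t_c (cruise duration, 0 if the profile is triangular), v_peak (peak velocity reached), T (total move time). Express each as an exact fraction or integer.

t_a=5 t_c=0 v_peak=65/2 T=10

vₘ²/aₘ = (75/2)²/(13/2) = 5625/26
325/2 < 5625/26 so t_c = 0
v_peak = √(325/2·13/2) = √(4225/4) = 65/2
t_a = (65/2)/(13/2) = 5; t_c = 0
T = 2·5 = 10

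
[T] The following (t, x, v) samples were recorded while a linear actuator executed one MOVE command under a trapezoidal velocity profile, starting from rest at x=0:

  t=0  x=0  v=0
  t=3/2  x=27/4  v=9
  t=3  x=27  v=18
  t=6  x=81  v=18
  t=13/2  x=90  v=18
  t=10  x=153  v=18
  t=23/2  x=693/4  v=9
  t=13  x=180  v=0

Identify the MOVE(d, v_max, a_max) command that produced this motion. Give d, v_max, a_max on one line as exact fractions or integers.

d=180 v_max=18 a_max=6

final state: t=13, x=180, v=0 → d = 180
a_max = (9−0)/(3/2−0) = 6
max v = 18 over t∈[3,10] → v_max = 18
check: 18·(3+7) = 180 ✓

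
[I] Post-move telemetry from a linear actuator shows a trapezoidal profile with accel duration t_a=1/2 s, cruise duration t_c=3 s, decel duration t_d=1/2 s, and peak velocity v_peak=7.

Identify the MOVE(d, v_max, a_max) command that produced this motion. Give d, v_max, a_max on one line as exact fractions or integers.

a_max = 7/(1/2) = 14
d_a = ½·7·1/2 = 7/4; d_c = 7·3 = 21
d = 2·7/4 + 21 = 49/2
t_c = 3 > 0 so v_max = 7

d=49/2 v_max=7 a_max=14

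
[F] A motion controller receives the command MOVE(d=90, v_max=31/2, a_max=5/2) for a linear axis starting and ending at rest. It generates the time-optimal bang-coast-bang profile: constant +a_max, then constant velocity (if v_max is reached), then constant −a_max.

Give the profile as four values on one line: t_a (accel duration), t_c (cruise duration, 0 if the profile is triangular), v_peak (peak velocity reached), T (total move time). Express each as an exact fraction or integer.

v_max²/a_max = (31/2)²/(5/2) = 961/10
90 < 961/10 → triangular
v_peak = √(90·5/2) = √225 = 15
t_a = 15/(5/2) = 6; t_c = 0
T = 2·6 = 12

t_a=6 t_c=0 v_peak=15 T=12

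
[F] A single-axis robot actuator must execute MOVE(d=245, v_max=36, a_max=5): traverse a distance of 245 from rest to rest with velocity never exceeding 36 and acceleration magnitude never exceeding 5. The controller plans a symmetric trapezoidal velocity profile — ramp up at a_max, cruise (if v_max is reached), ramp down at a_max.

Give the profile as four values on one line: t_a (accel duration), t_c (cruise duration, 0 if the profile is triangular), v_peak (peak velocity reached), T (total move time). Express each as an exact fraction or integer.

t_a=7 t_c=0 v_peak=35 T=14

(v_max)²/a_max = 36²/5 = 1296/5
245 < 1296/5 so t_c = 0
v_peak = √(245·5) = √1225 = 35
t_a = 35/5 = 7; t_c = 0
T = 2·7 = 14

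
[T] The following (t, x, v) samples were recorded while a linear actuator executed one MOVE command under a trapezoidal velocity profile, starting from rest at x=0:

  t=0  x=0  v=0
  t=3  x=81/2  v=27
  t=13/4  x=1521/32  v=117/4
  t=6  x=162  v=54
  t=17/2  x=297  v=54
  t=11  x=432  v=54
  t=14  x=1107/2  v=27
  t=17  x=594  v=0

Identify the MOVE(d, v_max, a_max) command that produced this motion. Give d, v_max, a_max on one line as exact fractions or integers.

d=594 v_max=54 a_max=9

final state: t=17, x=594, v=0 → d = 594
a_max = (27−0)/(3−0) = 9
max v = 54 over t∈[6,11] → v_max = 54
check: 54·(6+5) = 594 ✓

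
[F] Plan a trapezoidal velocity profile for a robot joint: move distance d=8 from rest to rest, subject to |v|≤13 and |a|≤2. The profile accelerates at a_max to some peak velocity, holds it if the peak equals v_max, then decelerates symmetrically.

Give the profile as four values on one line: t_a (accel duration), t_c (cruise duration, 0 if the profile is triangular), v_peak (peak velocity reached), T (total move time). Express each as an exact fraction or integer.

t_a=2 t_c=0 v_peak=4 T=4

vₘ²/aₘ = 13²/2 = 169/2
8 < 169/2 ⇒ no cruise
v_peak = √(8·2) = √16 = 4
t_a = 4/2 = 2; t_c = 0
T = 2·2 = 4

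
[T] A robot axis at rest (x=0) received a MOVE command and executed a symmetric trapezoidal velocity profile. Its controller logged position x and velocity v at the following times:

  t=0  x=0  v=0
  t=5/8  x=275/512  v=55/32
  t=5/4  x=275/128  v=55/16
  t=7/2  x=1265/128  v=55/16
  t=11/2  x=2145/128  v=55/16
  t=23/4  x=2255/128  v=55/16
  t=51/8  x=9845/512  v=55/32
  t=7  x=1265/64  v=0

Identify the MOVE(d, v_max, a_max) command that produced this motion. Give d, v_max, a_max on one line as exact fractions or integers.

d=1265/64 v_max=55/16 a_max=11/4

final state: t=7, x=1265/64, v=0 → d = 1265/64
a_max = (55/32−0)/(5/8−0) = 11/4
max v = 55/16 over t∈[5/4,23/4] → v_max = 55/16
check: 55/16·(5/4+9/2) = 1265/64 ✓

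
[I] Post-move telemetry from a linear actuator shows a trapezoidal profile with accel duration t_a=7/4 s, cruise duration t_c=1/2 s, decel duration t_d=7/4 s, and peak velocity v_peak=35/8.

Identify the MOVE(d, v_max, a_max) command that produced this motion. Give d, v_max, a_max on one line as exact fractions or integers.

d=315/32 v_max=35/8 a_max=5/2

a_max = (35/8)/(7/4) = 5/2
d_a = ½·35/8·7/4 = 245/64; d_c = 35/8·1/2 = 35/16
d = 2·245/64 + 35/16 = 315/32
t_c = 1/2 > 0 ⇒ limit active, v_max = 35/8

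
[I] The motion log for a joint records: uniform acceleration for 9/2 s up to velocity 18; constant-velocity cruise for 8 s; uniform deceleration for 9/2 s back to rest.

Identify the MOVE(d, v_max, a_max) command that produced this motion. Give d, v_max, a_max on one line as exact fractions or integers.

d=225 v_max=18 a_max=4

a_max = 18/(9/2) = 4
d_a = ½·18·9/2 = 81/2; d_c = 18·8 = 144
d = 2·81/2 + 144 = 225
t_c = 8 > 0 ⇒ limit active, v_max = 18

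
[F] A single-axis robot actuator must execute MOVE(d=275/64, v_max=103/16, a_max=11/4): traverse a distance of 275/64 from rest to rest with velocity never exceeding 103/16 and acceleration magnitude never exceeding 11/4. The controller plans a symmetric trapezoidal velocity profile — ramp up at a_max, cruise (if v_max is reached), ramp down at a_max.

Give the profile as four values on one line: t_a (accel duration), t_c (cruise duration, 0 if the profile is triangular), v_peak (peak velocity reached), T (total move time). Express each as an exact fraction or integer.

t_a=5/4 t_c=0 v_peak=55/16 T=5/2

v_max²/a_max = (103/16)²/(11/4) = 10609/704
275/64 < 10609/704 so t_c = 0
v_peak = √(275/64·11/4) = √(3025/256) = 55/16
t_a = (55/16)/(11/4) = 5/4; t_c = 0
T = 2·5/4 = 5/2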